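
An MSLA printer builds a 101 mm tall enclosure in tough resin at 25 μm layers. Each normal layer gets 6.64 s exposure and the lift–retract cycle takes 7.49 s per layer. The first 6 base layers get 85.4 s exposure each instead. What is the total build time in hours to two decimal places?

15.99 hours

Layer count = ceil(101 / 0.025) = 4040.
Bottom layers: 6 × (85.4 + 7.49) → 557.34 s.
Regular layers: 4034 × (6.64 + 7.49) → 57000.42 s.
Total = 557.34 + 57000.42 = 57557.76 s = 15.99 hours.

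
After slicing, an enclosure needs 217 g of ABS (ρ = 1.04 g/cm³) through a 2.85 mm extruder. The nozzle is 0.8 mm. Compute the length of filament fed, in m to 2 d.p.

32.71 m

Extruded volume: 217/1.04 = 208.6538 cm³ (208653.8 mm³).
Filament cross-section = π × (2.85/2)² = 6.3794 mm².
Length = 208653.8 / 6.3794 = 32707.43 mm = 32.71 m.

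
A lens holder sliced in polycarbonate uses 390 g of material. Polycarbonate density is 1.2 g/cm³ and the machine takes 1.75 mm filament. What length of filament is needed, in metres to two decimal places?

Extruded volume: 390/1.2 = 325 cm³ (325000 mm³).
A = π r² = π × 0.875² = 2.4053 mm².
L = V/A = 325000/2.4053 = 135118.28 mm → 135.12 m.

135.12 m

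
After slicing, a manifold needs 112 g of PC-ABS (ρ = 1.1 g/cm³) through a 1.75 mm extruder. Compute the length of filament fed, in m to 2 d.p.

Extruded volume: 112/1.1 = 101.8182 cm³ (101818.2 mm³).
Filament cross-section = π × (1.75/2)² = 2.4053 mm².
L = V/A = 101818.2/2.4053 = 42330.77 mm → 42.33 m.

42.33 m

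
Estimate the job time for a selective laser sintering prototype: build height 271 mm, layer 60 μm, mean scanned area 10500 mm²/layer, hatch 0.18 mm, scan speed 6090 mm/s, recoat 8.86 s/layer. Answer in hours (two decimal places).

Layers = ⌈271/0.06⌉ = 4517.
Hatch length per layer: 10500 / 0.18 → 58333.3 mm.
Scan time per layer: 58333.3 / 6090 → 9.5785 s.
Layer cycle = 9.5785 + 8.86, so 18.4385 s.
Total: 4517 × 18.4385 s = 83286.7045 s → 23.14 hours.

23.14 hours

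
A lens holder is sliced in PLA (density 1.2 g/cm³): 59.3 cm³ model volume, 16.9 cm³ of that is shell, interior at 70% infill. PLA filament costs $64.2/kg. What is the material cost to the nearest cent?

Interior volume = 59.3 − 16.9 = 42.4 cm³.
Infill volume = 0.70 × 42.4 = 29.68 cm³.
Deposited volume = 16.9 + 29.68 = 46.58 cm³.
Mass = 46.58 × 1.2, so 55.896 g.
At $64.2/kg: 55.896/1000 × 64.2 = $3.59.

$3.59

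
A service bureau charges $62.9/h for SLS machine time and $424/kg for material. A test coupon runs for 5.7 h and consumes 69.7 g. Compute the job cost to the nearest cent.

Machine cost: 62.9 × 5.7 → $358.53.
Feedstock cost = 424 × 69.7/1000 = $29.5528.
Total = 358.53 + 29.5528 = 388.0828 ≈ $388.08.

$388.08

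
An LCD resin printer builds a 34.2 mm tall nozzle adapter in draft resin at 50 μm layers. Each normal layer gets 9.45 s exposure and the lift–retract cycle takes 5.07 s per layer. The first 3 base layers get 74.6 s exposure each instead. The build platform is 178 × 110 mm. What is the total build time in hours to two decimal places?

Layers = ⌈34.2/0.05⌉ = 684.
Bottom layers: 3 × (74.6 + 5.07) → 239.01 s.
Normal layers: 681 × (9.45 + 5.07) → 9888.12 s.
Sum: 239.01 + 9888.12 = 10127.13 s → 2.81 hours.

2.81 hours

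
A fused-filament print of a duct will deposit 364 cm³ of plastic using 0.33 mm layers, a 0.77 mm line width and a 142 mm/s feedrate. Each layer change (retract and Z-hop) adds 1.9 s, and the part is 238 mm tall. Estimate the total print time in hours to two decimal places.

Line area = 0.33 × 0.77, so 0.2541 mm².
Toolpath length = 364 cm³ / 0.2541 mm² = 364000 / 0.2541 = 1432506.9 mm.
Print-move time: 1432506.9 / 142 → 10088.1 s.
Number of layers: 238 / 0.33 → 722 (rounded up).
Z-hop total: 722 × 1.9 → 1371.8 s.
Altogether 10088.1 + 1371.8 = 11459.9 s, i.e. 3.18 hours.

3.18 hours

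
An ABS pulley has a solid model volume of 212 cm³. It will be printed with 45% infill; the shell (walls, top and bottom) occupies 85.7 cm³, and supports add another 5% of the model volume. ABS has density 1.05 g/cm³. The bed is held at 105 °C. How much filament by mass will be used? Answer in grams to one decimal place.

160.8 g

Infill region = 212 − 85.7, so 126.3 cm³.
Infill volume: 0.45 × 126.3 → 56.835 cm³.
Support = 0.05 × 212 = 10.6 cm³.
Total extruded = 85.7 + 56.835 + 10.6, so 153.135 cm³.
Mass = 153.135 × 1.05, so 160.79175 g.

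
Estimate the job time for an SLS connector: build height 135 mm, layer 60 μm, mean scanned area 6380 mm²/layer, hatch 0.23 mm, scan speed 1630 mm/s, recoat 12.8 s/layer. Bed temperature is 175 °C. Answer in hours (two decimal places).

18.64 hours

Number of layers: 135 / 0.06 → 2250 (rounded up).
Per-layer scan distance = 6380 / 0.23, so 27739.1 mm.
Scan time per layer = 27739.1 / 1630 = 17.0179 s.
Layer cycle = 17.0179 + 12.8, so 29.8179 s.
2250 layers × 29.8179 s/layer = 67090.275 s, i.e. 18.64 hours.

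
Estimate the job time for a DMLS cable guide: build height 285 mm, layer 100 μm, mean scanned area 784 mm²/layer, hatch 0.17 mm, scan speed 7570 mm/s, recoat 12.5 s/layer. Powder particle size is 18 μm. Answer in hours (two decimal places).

10.38 hours

Number of layers: 285 / 0.1 → 2850 (rounded up).
Scan path per layer = 784 / 0.17 = 4611.8 mm.
Scan time per layer: 4611.8 / 7570 → 0.6092 s.
Time per layer = 0.6092 + 12.5 = 13.1092 s.
2850 layers × 13.1092 s/layer = 37361.22 s, i.e. 10.38 hours.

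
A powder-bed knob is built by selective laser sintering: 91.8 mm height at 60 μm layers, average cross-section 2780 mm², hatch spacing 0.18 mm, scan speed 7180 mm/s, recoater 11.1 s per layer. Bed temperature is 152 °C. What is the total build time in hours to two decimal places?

5.63 hours

Layer count = ceil(91.8 / 0.06) = 1530.
Scan path per layer = 2780 / 0.18, so 15444.4 mm.
Per-layer scan time = 15444.4 / 7180, so 2.151 s.
Time per layer: 2.151 + 11.1 → 13.251 s.
Total: 1530 × 13.251 s = 20274.03 s → 5.63 hours.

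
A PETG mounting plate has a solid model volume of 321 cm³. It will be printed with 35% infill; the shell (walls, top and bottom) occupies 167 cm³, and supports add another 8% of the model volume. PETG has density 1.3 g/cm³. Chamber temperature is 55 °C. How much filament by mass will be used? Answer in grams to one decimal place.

Volume inside the shell: 321 − 167 → 154 cm³.
Deposited infill = 0.35 × 154 = 53.9 cm³.
Support = 0.08 × 321 = 25.68 cm³.
Deposited volume: 167 + 53.9 + 25.68 → 246.58 cm³.
Mass = 246.58 × 1.3 = 320.554 g.

320.6 g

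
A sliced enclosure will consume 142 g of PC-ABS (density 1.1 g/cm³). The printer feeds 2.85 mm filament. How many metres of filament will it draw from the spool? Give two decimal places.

Extruded volume: 142/1.1 = 129.0909 cm³ (129090.9 mm³).
Filament cross-section = π × (2.85/2)² = 6.3794 mm².
Length = 129090.9 / 6.3794 = 20235.59 mm = 20.24 m.

20.24 m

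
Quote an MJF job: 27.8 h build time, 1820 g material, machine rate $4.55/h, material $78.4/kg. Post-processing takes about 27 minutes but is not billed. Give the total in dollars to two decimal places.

$269.18

Time charge: 4.55 × 27.8 → $126.49.
Material charge: 78.4 × 1820/1000 → $142.688.
Job cost: 126.49 + 142.688 = 269.178 ≈ $269.18.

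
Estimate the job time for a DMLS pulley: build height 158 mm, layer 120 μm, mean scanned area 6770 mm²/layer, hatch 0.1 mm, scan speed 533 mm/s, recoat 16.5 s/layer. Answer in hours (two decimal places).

Layers = ⌈158/0.12⌉ = 1317.
Hatch length per layer = 6770 / 0.1, so 67700 mm.
Laser time per layer: 67700 / 533 → 127.0169 s.
Layer cycle = 127.0169 + 16.5 = 143.5169 s.
1317 layers × 143.5169 s/layer = 189011.7573 s, i.e. 52.50 hours.

52.50 hours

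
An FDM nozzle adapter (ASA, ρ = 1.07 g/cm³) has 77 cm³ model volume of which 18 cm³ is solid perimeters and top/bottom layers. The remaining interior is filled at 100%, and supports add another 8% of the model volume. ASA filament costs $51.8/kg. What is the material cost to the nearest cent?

$4.61

Infill region = 77 − 18 = 59 cm³.
Deposited infill = 1.00 × 59 = 59 cm³.
Support = 0.08 × 77 = 6.16 cm³.
Total printed volume = 18 + 59 + 6.16 = 83.16 cm³.
Mass: 83.16 × 1.07 → 88.9812 g.
At $51.8/kg: 88.9812/1000 × 51.8 = $4.61.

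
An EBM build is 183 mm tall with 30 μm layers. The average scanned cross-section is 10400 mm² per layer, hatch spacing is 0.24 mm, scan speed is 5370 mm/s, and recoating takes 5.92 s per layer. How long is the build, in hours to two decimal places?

23.70 hours

Number of layers: 183 / 0.03 → 6100 (rounded up).
Scan path per layer: 10400 / 0.24 → 43333.3 mm.
Beam time per layer: 43333.3 / 5370 → 8.0695 s.
Layer cycle = 8.0695 + 5.92 = 13.9895 s.
6100 layers × 13.9895 s/layer = 85335.95 s, i.e. 23.70 hours.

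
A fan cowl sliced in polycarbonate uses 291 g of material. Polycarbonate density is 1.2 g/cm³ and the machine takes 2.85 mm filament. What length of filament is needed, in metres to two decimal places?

38.01 m

Volume = 291 g / 1.2 g·cm⁻³ = 242.5 cm³ = 242500 mm³.
A = π r² = π × 1.425² = 6.3794 mm².
Length = 242500 / 6.3794 = 38012.98 mm = 38.01 m.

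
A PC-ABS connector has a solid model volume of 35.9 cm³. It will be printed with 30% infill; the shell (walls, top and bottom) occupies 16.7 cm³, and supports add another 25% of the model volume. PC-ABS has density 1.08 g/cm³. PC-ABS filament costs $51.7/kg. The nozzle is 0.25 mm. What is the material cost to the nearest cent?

$1.76

Interior volume: 35.9 − 16.7 → 19.2 cm³.
Deposited infill = 0.30 × 19.2, so 5.76 cm³.
Support = 0.25 × 35.9 = 8.975 cm³.
Deposited volume: 16.7 + 5.76 + 8.975 → 31.435 cm³.
Mass: 31.435 × 1.08 → 33.9498 g.
Cost = 33.9498 g / 1000 × $51.7/kg = $1.76.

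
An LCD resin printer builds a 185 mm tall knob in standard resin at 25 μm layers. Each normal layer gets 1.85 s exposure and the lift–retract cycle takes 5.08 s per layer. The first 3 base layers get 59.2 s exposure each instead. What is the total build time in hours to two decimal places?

Layers = ⌈185/0.025⌉ = 7400.
Bottom layers = 3 × (59.2 + 5.08), so 192.84 s.
Regular layers = 7397 × (1.85 + 5.08), so 51261.21 s.
Sum: 192.84 + 51261.21 = 51454.05 s → 14.29 hours.

14.29 hours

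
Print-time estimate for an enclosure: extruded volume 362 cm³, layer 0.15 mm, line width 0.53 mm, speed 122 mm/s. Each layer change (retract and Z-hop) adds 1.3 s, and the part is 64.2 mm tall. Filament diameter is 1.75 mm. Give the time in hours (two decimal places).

10.52 hours

Extrusion cross-section: 0.15 × 0.53 → 0.0795 mm².
Toolpath length = 362 cm³ / 0.0795 mm² = 362000 / 0.0795 = 4553459.1 mm.
Print-move time: 4553459.1 / 122 → 37323.4 s.
Number of layers: 64.2 / 0.15 → 428 (rounded up).
Non-print overhead: 428 × 1.3 → 556.4 s.
Total = 37323.4 + 556.4 = 37879.8 s = 10.52 hours.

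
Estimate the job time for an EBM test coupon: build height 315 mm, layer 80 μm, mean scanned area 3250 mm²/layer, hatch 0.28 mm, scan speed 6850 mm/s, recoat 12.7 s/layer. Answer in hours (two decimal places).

15.75 hours

Layer count = ceil(315 / 0.08) = 3938.
Hatch length per layer = 3250 / 0.28 = 11607.1 mm.
Per-layer scan time = 11607.1 / 6850, so 1.6945 s.
Layer cycle = 1.6945 + 12.7 = 14.3945 s.
Total: 3938 × 14.3945 s = 56685.541 s → 15.75 hours.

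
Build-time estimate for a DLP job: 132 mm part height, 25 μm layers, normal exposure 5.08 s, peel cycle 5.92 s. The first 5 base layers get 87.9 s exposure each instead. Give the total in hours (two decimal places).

Number of layers: 132 / 0.025 → 5280 (rounded up).
Burn-in layers = 5 × (87.9 + 5.92) = 469.1 s.
Remaining layers = 5275 × (5.08 + 5.92), so 58025 s.
Sum: 469.1 + 58025 = 58494.1 s → 16.25 hours.

16.25 hours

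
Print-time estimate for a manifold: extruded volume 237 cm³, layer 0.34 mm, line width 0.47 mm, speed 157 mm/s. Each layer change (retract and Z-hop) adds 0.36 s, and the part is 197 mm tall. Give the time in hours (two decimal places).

Bead cross-section = 0.34 × 0.47, so 0.1598 mm².
Path length: 237000 mm³ / 0.1598 mm² → 1483103.9 mm.
Print-move time: 1483103.9 / 157 → 9446.5 s.
Layer count = ceil(197 / 0.34) = 580.
Z-hop total: 580 × 0.36 → 208.8 s.
Total = 9446.5 + 208.8 = 9655.3 s = 2.68 hours.

2.68 hours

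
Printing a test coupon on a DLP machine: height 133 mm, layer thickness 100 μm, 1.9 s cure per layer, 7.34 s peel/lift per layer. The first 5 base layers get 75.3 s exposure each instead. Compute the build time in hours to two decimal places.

Layers = ⌈133/0.1⌉ = 1330.
Bottom layers: 5 × (75.3 + 7.34) → 413.2 s.
Normal layers = 1325 × (1.9 + 7.34), so 12243 s.
Sum: 413.2 + 12243 = 12656.2 s → 3.52 hours.

3.52 hours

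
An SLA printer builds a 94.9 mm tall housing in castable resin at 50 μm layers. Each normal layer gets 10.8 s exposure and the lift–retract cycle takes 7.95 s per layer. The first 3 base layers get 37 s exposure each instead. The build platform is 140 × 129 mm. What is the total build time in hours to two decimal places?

Layer count = ceil(94.9 / 0.05) = 1898.
Burn-in layers: 3 × (37 + 7.95) → 134.85 s.
Normal layers: 1895 × (10.8 + 7.95) → 35531.25 s.
Sum: 134.85 + 35531.25 = 35666.1 s → 9.91 hours.

9.91 hours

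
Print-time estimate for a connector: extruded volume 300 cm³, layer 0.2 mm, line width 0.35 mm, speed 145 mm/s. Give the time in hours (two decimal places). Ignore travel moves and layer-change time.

8.21 hours

Line area = 0.2 × 0.35 = 0.07 mm².
Total extruded path = 300000/0.07 = 4285714.3 mm.
Extrusion time = 4285714.3 / 145 = 29556.7 s.
In the requested units: 29556.7 s = 8.21 hours.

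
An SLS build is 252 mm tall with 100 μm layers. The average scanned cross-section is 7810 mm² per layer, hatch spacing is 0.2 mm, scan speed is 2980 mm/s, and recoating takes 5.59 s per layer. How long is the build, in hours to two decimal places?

Layers = ⌈252/0.1⌉ = 2520.
Scan path per layer = 7810 / 0.2 = 39050 mm.
Per-layer scan time: 39050 / 2980 → 13.104 s.
Layer cycle = 13.104 + 5.59, so 18.694 s.
2520 layers × 18.694 s/layer = 47108.88 s, i.e. 13.09 hours.

13.09 hours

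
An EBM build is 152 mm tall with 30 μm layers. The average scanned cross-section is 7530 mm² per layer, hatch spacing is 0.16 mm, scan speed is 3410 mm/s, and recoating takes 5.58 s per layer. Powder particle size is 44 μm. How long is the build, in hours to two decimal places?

27.28 hours

Layers = ⌈152/0.03⌉ = 5067.
Scan path per layer = 7530 / 0.16 = 47062.5 mm.
Per-layer scan time: 47062.5 / 3410 → 13.8013 s.
Time per layer: 13.8013 + 5.58 → 19.3813 s.
5067 layers × 19.3813 s/layer = 98205.0471 s, i.e. 27.28 hours.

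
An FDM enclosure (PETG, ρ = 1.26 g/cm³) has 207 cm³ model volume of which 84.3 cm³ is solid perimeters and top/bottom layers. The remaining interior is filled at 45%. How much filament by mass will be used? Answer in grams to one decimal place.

175.8 g

Volume inside the shell = 207 − 84.3, so 122.7 cm³.
Infill deposited = 0.45 × 122.7, so 55.215 cm³.
Deposited volume = 84.3 + 55.215 = 139.515 cm³.
Mass = 139.515 × 1.26, so 175.7889 g.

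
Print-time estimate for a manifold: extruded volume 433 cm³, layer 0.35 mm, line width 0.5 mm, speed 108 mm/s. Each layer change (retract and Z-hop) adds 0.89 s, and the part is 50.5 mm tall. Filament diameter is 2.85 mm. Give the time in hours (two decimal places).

Line area = 0.35 × 0.5, so 0.175 mm².
Path length: 433000 mm³ / 0.175 mm² → 2474285.7 mm.
Time extruding: 2474285.7 / 108 → 22910.1 s.
Layers = ⌈50.5/0.35⌉ = 145.
Non-print overhead = 145 × 0.89 = 129.05 s.
Total = 22910.1 + 129.05 = 23039.15 s = 6.40 hours.

6.40 hours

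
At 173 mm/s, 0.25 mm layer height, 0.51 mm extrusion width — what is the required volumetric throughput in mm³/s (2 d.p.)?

Extrusion cross-section = 0.25 × 0.51 = 0.1275 mm².
Q = v·A = 173 × 0.1275 = 22.06 mm³/s.

22.06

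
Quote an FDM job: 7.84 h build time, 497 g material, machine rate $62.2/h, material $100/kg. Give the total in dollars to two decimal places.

$537.35

Machine cost = 62.2 × 7.84, so $487.648.
Feedstock cost: 100 × 497/1000 → $49.70.
Job cost: 487.648 + 49.70 = 537.348 ≈ $537.35.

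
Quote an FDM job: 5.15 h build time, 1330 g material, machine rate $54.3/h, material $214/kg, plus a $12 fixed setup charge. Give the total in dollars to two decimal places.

Time charge = 54.3 × 5.15, so $279.645.
Feedstock cost: 214 × 1330/1000 → $284.62.
Adding setup: 279.645 + 284.62 + 12 → 576.265 ≈ $576.27.

$576.27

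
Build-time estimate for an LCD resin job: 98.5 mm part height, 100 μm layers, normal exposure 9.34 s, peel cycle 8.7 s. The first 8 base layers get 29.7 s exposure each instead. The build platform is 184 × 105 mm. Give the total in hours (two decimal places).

4.98 hours

Number of layers: 98.5 / 0.1 → 985 (rounded up).
Bottom layers = 8 × (29.7 + 8.7), so 307.2 s.
Remaining layers = 977 × (9.34 + 8.7), so 17625.08 s.
Sum: 307.2 + 17625.08 = 17932.28 s → 4.98 hours.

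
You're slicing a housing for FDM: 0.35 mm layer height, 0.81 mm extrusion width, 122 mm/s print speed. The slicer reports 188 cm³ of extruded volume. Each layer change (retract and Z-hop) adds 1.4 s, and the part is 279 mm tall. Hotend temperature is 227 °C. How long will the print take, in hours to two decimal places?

Extrusion cross-section: 0.35 × 0.81 → 0.2835 mm².
Total extruded path = 188000/0.2835 = 663139.3 mm.
Time extruding: 663139.3 / 122 → 5435.6 s.
Number of layers: 279 / 0.35 → 798 (rounded up).
Layer-change overhead: 798 × 1.4 → 1117.2 s.
Altogether 5435.6 + 1117.2 = 6552.8 s, i.e. 1.82 hours.

1.82 hours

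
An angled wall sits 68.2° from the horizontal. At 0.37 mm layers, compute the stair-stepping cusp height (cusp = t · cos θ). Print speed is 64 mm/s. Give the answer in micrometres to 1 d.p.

h_c = t·cos θ = 0.37 × 0.3714 = 0.137418 mm (137.4 μm).

137.4 μm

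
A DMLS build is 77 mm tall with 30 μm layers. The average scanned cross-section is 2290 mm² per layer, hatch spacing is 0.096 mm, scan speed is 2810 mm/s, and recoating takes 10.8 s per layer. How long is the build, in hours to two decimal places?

13.75 hours

Layers = ⌈77/0.03⌉ = 2567.
Per-layer scan distance: 2290 / 0.096 → 23854.2 mm.
Per-layer scan time = 23854.2 / 2810, so 8.489 s.
Layer cycle = 8.489 + 10.8, so 19.289 s.
2567 layers × 19.289 s/layer = 49514.863 s, i.e. 13.75 hours.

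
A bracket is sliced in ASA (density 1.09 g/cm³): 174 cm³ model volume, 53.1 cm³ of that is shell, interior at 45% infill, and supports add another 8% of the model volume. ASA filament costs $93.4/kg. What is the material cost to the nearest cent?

Interior volume = 174 − 53.1 = 120.9 cm³.
Infill deposited: 0.45 × 120.9 → 54.405 cm³.
Support = 0.08 × 174 = 13.92 cm³.
Total printed volume = 53.1 + 54.405 + 13.92 = 121.425 cm³.
Mass = 121.425 × 1.09, so 132.35325 g.
Cost = 132.35325 g / 1000 × $93.4/kg = $12.36.

$12.36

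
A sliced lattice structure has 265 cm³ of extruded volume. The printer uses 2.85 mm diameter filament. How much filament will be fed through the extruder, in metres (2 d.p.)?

41.54 m

Filament cross-section = π × (2.85/2)² = 6.3794 mm².
Length = 265 cm³ / 6.3794 mm² = 265000 / 6.3794 = 41539.96 mm = 41.54 m.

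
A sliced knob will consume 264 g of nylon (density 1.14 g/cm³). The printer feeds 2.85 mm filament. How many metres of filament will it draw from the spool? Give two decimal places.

Volume = 264 g / 1.14 g·cm⁻³ = 231.5789 cm³ = 231578.9 mm³.
A = π r² = π × 1.425² = 6.3794 mm².
L = V/A = 231578.9/6.3794 = 36301.05 mm → 36.30 m.

36.30 m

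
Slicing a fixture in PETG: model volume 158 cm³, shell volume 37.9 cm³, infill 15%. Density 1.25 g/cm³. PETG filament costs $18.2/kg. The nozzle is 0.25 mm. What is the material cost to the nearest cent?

$1.27

Infill region = 158 − 37.9 = 120.1 cm³.
Infill deposited: 0.15 × 120.1 → 18.015 cm³.
Deposited volume: 37.9 + 18.015 → 55.915 cm³.
Mass = 55.915 × 1.25 = 69.89375 g.
Cost = 69.89375 g / 1000 × $18.2/kg = $1.27.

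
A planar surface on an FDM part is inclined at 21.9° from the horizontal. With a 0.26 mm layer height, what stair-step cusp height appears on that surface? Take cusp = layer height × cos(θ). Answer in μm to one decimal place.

Cusp = layer height × cos(21.9°) = 0.26 × 0.9278 = 0.241228 mm = 241.2 μm.

241.2 μm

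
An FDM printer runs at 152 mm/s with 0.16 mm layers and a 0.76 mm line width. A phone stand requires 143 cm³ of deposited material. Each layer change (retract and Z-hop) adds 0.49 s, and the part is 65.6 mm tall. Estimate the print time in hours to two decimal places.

2.20 hours

Line area = 0.16 × 0.76, so 0.1216 mm².
Path length: 143000 mm³ / 0.1216 mm² → 1175986.8 mm.
Extrusion time = 1175986.8 / 152 = 7736.8 s.
Layer count = ceil(65.6 / 0.16) = 410.
Non-print overhead: 410 × 0.49 → 200.9 s.
Altogether 7736.8 + 200.9 = 7937.7 s, i.e. 2.20 hours.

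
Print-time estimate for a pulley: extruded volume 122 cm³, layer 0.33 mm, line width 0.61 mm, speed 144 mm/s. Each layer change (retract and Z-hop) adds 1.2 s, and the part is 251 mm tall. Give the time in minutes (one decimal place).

85.4 minutes

Line area = 0.33 × 0.61 = 0.2013 mm².
Toolpath length = 122 cm³ / 0.2013 mm² = 122000 / 0.2013 = 606060.6 mm.
Extrusion time = 606060.6 / 144, so 4208.8 s.
Number of layers: 251 / 0.33 → 761 (rounded up).
Z-hop total = 761 × 1.2, so 913.2 s.
Altogether 4208.8 + 913.2 = 5122 s, i.e. 85.4 minutes.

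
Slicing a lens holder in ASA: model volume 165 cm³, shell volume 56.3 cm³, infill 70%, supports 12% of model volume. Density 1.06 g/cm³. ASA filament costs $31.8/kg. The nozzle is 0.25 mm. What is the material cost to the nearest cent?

$5.13

Interior volume = 165 − 56.3, so 108.7 cm³.
Infill deposited: 0.70 × 108.7 → 76.09 cm³.
Support = 0.12 × 165 = 19.8 cm³.
Total extruded: 56.3 + 76.09 + 19.8 → 152.19 cm³.
Mass = 152.19 × 1.06 = 161.3214 g.
Cost = 161.3214 g / 1000 × $31.8/kg = $5.13.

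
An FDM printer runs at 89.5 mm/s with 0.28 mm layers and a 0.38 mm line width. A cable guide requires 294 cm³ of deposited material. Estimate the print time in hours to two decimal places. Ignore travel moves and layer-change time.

8.58 hours

Bead cross-section: 0.28 × 0.38 → 0.1064 mm².
Path length: 294000 mm³ / 0.1064 mm² → 2763157.9 mm.
Extrusion time = 2763157.9 / 89.5, so 30873.3 s.
Converting: 30873.3 s = 8.58 hours.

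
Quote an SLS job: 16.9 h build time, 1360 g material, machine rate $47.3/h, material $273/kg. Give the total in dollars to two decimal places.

Machine-time cost: 47.3 × 16.9 → $799.37.
Material charge: 273 × 1360/1000 → $371.28.
Total = 799.37 + 371.28 = $1170.65.

$1170.65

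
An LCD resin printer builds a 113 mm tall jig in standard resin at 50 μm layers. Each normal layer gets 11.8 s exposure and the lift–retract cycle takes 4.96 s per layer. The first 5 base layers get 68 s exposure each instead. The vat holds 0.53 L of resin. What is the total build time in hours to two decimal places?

10.60 hours

Layers = ⌈113/0.05⌉ = 2260.
Burn-in layers = 5 × (68 + 4.96) = 364.8 s.
Regular layers = 2255 × (11.8 + 4.96) = 37793.8 s.
Total = 364.8 + 37793.8 = 38158.6 s = 10.60 hours.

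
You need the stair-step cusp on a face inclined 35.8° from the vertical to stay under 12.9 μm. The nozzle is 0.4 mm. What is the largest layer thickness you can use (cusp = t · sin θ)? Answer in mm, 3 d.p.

0.022 mm

t = h_c / sin θ = 0.0129 / 0.5850 = 0.022 mm.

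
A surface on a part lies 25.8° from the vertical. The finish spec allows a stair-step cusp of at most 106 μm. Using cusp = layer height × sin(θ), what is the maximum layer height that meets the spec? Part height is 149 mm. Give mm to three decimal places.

0.244 mm

sin(25.8°) = 0.4352; t_max = 0.106/0.4352 = 0.244 mm.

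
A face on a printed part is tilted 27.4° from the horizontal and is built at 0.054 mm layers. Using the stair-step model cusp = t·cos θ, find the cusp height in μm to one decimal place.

47.9 μm

h_c = t·cos θ = 0.054 × 0.8878 = 0.047941 mm (47.9 μm).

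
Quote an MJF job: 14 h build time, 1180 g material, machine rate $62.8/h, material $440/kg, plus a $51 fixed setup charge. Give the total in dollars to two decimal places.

Time charge: 62.8 × 14 → $879.20.
Feedstock cost: 440 × 1180/1000 → $519.20.
Total = 879.20 + 519.20 + 51 = $1449.40.

$1449.40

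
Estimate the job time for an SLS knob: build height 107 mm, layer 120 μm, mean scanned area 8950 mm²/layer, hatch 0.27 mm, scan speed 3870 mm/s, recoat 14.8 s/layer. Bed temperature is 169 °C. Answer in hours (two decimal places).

Layer count = ceil(107 / 0.12) = 892.
Per-layer scan distance = 8950 / 0.27, so 33148.1 mm.
Laser time per layer = 33148.1 / 3870, so 8.5654 s.
Per-layer time: 8.5654 + 14.8 → 23.3654 s.
Total: 892 × 23.3654 s = 20841.9368 s → 5.79 hours.

5.79 hours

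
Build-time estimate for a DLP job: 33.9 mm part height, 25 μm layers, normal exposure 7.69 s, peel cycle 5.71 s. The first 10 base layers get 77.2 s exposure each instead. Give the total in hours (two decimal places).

5.24 hours

Layers = ⌈33.9/0.025⌉ = 1356.
Base layers: 10 × (77.2 + 5.71) → 829.1 s.
Normal layers = 1346 × (7.69 + 5.71), so 18036.4 s.
Sum: 829.1 + 18036.4 = 18865.5 s → 5.24 hours.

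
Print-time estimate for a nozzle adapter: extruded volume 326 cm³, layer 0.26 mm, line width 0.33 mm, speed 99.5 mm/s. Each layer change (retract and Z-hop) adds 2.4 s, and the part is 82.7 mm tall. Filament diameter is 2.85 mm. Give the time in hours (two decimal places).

Line area = 0.26 × 0.33, so 0.0858 mm².
Total extruded path = 326000/0.0858 = 3799533.8 mm.
Print-move time = 3799533.8 / 99.5, so 38186.3 s.
Number of layers: 82.7 / 0.26 → 319 (rounded up).
Layer-change overhead = 319 × 2.4 = 765.6 s.
Total = 38186.3 + 765.6 = 38951.9 s = 10.82 hours.

10.82 hours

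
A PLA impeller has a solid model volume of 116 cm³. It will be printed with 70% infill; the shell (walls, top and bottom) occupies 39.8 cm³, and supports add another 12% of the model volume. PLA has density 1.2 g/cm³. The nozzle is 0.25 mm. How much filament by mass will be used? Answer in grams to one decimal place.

Interior volume = 116 − 39.8 = 76.2 cm³.
Infill deposited = 0.70 × 76.2 = 53.34 cm³.
Support: 0.12 × 116 → 13.92 cm³.
Total printed volume: 39.8 + 53.34 + 13.92 → 107.06 cm³.
Mass = 107.06 × 1.2 = 128.472 g.

128.5 g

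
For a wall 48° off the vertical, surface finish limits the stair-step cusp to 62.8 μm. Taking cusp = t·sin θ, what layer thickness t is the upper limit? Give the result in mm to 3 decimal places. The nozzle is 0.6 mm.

0.085 mm

t = h_c / sin θ = 0.0628 / 0.7431 = 0.085 mm.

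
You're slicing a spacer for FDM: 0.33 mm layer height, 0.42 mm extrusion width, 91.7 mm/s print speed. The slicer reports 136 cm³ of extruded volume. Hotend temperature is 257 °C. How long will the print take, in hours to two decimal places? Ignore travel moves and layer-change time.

Extrusion cross-section = 0.33 × 0.42, so 0.1386 mm².
Path length: 136000 mm³ / 0.1386 mm² → 981241 mm.
Print-move time = 981241 / 91.7 = 10700.6 s.
That's 10700.6 s → 2.97 hours.

2.97 hours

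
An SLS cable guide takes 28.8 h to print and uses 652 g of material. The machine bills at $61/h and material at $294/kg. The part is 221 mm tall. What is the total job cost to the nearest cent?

$1948.49

Machine cost = 61 × 28.8, so $1756.80.
Feedstock cost: 294 × 652/1000 → $191.688.
Job cost: 1756.80 + 191.688 = 1948.488 ≈ $1948.49.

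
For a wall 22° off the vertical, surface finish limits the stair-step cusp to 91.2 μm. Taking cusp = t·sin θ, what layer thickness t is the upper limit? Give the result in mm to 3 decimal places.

sin(22°) = 0.3746; t_max = 0.0912/0.3746 = 0.243 mm.

0.243 mm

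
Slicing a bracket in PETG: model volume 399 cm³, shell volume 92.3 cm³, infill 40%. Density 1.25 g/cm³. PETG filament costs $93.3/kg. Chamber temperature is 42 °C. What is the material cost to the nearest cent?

Volume inside the shell = 399 − 92.3, so 306.7 cm³.
Deposited infill = 0.40 × 306.7, so 122.68 cm³.
Deposited volume = 92.3 + 122.68 = 214.98 cm³.
Mass = 214.98 × 1.25 = 268.725 g.
Cost = 268.725 g / 1000 × $93.3/kg = $25.07.

$25.07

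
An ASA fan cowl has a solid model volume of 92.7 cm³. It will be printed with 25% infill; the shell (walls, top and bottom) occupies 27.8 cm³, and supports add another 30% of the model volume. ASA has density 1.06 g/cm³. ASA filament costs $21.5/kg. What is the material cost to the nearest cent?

$1.64

Volume inside the shell = 92.7 − 27.8, so 64.9 cm³.
Deposited infill = 0.25 × 64.9 = 16.225 cm³.
Support = 0.30 × 92.7, so 27.81 cm³.
Total printed volume: 27.8 + 16.225 + 27.81 → 71.835 cm³.
Mass = 71.835 × 1.06, so 76.1451 g.
At $21.5/kg: 76.1451/1000 × 21.5 = $1.64.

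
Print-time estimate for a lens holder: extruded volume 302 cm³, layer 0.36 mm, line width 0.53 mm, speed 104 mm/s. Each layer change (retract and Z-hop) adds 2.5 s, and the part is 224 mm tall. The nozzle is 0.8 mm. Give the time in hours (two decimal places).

4.66 hours

Extrusion cross-section = 0.36 × 0.53 = 0.1908 mm².
Path length: 302000 mm³ / 0.1908 mm² → 1582809.2 mm.
Print-move time = 1582809.2 / 104 = 15219.3 s.
Number of layers: 224 / 0.36 → 623 (rounded up).
Z-hop total: 623 × 2.5 → 1557.5 s.
Altogether 15219.3 + 1557.5 = 16776.8 s, i.e. 4.66 hours.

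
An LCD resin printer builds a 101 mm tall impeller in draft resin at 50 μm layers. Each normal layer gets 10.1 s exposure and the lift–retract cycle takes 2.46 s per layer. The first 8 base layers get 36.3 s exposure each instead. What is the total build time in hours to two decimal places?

7.11 hours

Layer count = ceil(101 / 0.05) = 2020.
Burn-in layers = 8 × (36.3 + 2.46) = 310.08 s.
Regular layers = 2012 × (10.1 + 2.46) = 25270.72 s.
Total = 310.08 + 25270.72 = 25580.8 s = 7.11 hours.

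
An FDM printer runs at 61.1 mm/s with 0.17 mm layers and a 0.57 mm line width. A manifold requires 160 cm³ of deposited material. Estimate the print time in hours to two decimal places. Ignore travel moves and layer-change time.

Bead cross-section: 0.17 × 0.57 → 0.0969 mm².
Total extruded path = 160000/0.0969 = 1651186.8 mm.
Extrusion time = 1651186.8 / 61.1, so 27024.3 s.
27024.3 s = 7.51 hours.

7.51 hours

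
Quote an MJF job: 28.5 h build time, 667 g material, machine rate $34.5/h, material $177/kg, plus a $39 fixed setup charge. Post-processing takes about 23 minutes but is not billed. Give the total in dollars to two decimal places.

Time charge: 34.5 × 28.5 → $983.25.
Material charge = 177 × 667/1000 = $118.059.
Total = 983.25 + 118.059 + 39 = 1140.309 ≈ $1140.31.

$1140.31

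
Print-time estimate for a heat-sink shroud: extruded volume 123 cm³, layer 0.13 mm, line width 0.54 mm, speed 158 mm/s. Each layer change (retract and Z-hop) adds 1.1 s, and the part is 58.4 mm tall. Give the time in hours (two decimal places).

3.22 hours

Line area = 0.13 × 0.54, so 0.0702 mm².
Total extruded path = 123000/0.0702 = 1752136.8 mm.
Time extruding = 1752136.8 / 158 = 11089.5 s.
Layers = ⌈58.4/0.13⌉ = 450.
Non-print overhead = 450 × 1.1 = 495 s.
Altogether 11089.5 + 495 = 11584.5 s, i.e. 3.22 hours.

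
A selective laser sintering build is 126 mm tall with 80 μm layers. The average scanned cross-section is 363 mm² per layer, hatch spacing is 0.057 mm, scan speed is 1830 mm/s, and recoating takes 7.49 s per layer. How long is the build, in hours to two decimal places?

Layers = ⌈126/0.08⌉ = 1575.
Per-layer scan distance = 363 / 0.057, so 6368.4 mm.
Scan time per layer = 6368.4 / 1830, so 3.48 s.
Per-layer time = 3.48 + 7.49 = 10.97 s.
Total: 1575 × 10.97 s = 17277.75 s → 4.80 hours.

4.80 hours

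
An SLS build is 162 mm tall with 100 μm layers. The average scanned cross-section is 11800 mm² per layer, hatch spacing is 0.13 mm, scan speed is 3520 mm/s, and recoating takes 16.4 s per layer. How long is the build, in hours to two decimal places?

18.98 hours

Number of layers: 162 / 0.1 → 1620 (rounded up).
Scan path per layer = 11800 / 0.13 = 90769.2 mm.
Laser time per layer = 90769.2 / 3520 = 25.7867 s.
Per-layer time: 25.7867 + 16.4 → 42.1867 s.
Total: 1620 × 42.1867 s = 68342.454 s → 18.98 hours.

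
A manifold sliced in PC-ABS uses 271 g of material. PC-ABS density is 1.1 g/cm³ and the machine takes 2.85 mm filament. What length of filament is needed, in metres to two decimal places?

38.62 m

Volume = 271 g / 1.1 g·cm⁻³ = 246.3636 cm³ = 246363.6 mm³.
A = π r² = π × 1.425² = 6.3794 mm².
L = V/A = 246363.6/6.3794 = 38618.62 mm → 38.62 m.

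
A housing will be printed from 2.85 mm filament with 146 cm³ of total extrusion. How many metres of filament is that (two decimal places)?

Cross-section of 2.85 mm filament: π·(2.85/2)² = 6.3794 mm².
Length = 146 cm³ / 6.3794 mm² = 146000 / 6.3794 = 22886.16 mm = 22.89 m.

22.89 m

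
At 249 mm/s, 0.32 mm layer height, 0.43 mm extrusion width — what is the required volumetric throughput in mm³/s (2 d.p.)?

34.26

Extrusion cross-section = 0.32 × 0.43, so 0.1376 mm².
Volumetric flow = 249 × 0.1376 = 34.26 mm³/s.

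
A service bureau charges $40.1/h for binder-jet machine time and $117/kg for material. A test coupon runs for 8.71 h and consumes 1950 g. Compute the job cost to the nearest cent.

$577.42

Machine cost = 40.1 × 8.71 = $349.271.
Material charge = 117 × 1950/1000, so $228.15.
Total = 349.271 + 228.15 = 577.421 ≈ $577.42.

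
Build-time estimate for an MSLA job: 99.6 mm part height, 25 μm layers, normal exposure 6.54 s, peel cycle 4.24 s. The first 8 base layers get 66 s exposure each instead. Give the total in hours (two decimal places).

Number of layers: 99.6 / 0.025 → 3984 (rounded up).
Base layers: 8 × (66 + 4.24) → 561.92 s.
Remaining layers = 3976 × (6.54 + 4.24), so 42861.28 s.
Sum: 561.92 + 42861.28 = 43423.2 s → 12.06 hours.

12.06 hours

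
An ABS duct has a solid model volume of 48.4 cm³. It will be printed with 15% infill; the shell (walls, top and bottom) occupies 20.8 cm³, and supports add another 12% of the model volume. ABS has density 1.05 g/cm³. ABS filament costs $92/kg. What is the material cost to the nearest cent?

Volume inside the shell: 48.4 − 20.8 → 27.6 cm³.
Infill volume = 0.15 × 27.6, so 4.14 cm³.
Support = 0.12 × 48.4 = 5.808 cm³.
Total printed volume: 20.8 + 4.14 + 5.808 → 30.748 cm³.
Mass: 30.748 × 1.05 → 32.2854 g.
At $92/kg: 32.2854/1000 × 92 = $2.97.

$2.97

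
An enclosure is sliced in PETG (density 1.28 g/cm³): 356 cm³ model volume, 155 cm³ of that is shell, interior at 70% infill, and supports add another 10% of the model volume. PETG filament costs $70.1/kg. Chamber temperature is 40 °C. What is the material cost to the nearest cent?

Volume inside the shell = 356 − 155 = 201 cm³.
Deposited infill: 0.70 × 201 → 140.7 cm³.
Support = 0.10 × 356 = 35.6 cm³.
Total printed volume = 155 + 140.7 + 35.6 = 331.3 cm³.
Mass: 331.3 × 1.28 → 424.064 g.
Cost = 424.064 g / 1000 × $70.1/kg = $29.73.

$29.73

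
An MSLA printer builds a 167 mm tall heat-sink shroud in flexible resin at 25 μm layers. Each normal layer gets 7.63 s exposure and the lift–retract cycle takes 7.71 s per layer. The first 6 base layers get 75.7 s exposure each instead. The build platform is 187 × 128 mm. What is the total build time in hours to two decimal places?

28.58 hours

Layer count = ceil(167 / 0.025) = 6680.
Burn-in layers: 6 × (75.7 + 7.71) → 500.46 s.
Remaining layers: 6674 × (7.63 + 7.71) → 102379.16 s.
Total = 500.46 + 102379.16 = 102879.62 s = 28.58 hours.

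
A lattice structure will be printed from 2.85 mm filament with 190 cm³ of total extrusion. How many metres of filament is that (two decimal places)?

Filament cross-section = π × (2.85/2)² = 6.3794 mm².
L = 190000 mm³ / 6.3794 mm² = 29783.37 mm, i.e. 29.78 m.

29.78 m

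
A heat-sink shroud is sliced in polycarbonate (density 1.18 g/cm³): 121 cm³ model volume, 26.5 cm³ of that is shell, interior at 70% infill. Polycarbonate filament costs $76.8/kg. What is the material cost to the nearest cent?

$8.40

Volume inside the shell: 121 − 26.5 → 94.5 cm³.
Infill volume = 0.70 × 94.5 = 66.15 cm³.
Total printed volume = 26.5 + 66.15 = 92.65 cm³.
Mass: 92.65 × 1.18 → 109.327 g.
At $76.8/kg: 109.327/1000 × 76.8 = $8.40.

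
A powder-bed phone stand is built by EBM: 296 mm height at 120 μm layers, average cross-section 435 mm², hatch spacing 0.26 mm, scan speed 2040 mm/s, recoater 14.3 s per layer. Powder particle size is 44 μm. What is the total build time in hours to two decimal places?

Layers = ⌈296/0.12⌉ = 2467.
Per-layer scan distance: 435 / 0.26 → 1673.1 mm.
Per-layer scan time: 1673.1 / 2040 → 0.8201 s.
Per-layer time: 0.8201 + 14.3 → 15.1201 s.
Total: 2467 × 15.1201 s = 37301.2867 s → 10.36 hours.

10.36 hours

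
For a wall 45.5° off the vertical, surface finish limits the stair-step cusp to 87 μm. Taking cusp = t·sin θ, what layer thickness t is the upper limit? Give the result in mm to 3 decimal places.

sin(45.5°) = 0.7133; t_max = 0.087/0.7133 = 0.122 mm.

0.122 mm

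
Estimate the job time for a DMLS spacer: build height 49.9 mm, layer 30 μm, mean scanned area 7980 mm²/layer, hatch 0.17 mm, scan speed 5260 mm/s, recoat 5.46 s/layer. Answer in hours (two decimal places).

6.65 hours

Layer count = ceil(49.9 / 0.03) = 1664.
Per-layer scan distance = 7980 / 0.17, so 46941.2 mm.
Per-layer scan time: 46941.2 / 5260 → 8.9242 s.
Layer cycle = 8.9242 + 5.46 = 14.3842 s.
Build time = 1664 × 14.3842 = 23935.3088 s = 6.65 hours.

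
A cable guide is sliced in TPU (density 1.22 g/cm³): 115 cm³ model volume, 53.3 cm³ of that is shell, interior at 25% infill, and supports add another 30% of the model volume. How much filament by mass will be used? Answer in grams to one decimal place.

Interior volume = 115 − 53.3 = 61.7 cm³.
Infill deposited = 0.25 × 61.7, so 15.425 cm³.
Support = 0.30 × 115 = 34.5 cm³.
Total printed volume: 53.3 + 15.425 + 34.5 → 103.225 cm³.
Mass = 103.225 × 1.22 = 125.9345 g.

125.9 g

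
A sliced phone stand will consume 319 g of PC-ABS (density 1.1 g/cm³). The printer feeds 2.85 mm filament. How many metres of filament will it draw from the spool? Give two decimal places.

45.46 m

Volume = 319 g / 1.1 g·cm⁻³ = 290 cm³ = 290000 mm³.
Filament cross-section = π × (2.85/2)² = 6.3794 mm².
Length = 290000 / 6.3794 = 45458.82 mm = 45.46 m.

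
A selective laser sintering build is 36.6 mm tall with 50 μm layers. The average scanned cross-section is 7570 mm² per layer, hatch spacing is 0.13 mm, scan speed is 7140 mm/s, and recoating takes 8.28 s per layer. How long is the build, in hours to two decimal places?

3.34 hours

Layers = ⌈36.6/0.05⌉ = 732.
Per-layer scan distance: 7570 / 0.13 → 58230.8 mm.
Laser time per layer = 58230.8 / 7140, so 8.1556 s.
Layer cycle = 8.1556 + 8.28, so 16.4356 s.
Total: 732 × 16.4356 s = 12030.8592 s → 3.34 hours.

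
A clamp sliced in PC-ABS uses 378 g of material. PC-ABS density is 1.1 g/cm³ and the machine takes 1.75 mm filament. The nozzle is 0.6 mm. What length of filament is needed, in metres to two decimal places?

142.87 m

Extruded volume: 378/1.1 = 343.6364 cm³ (343636.4 mm³).
A = π r² = π × 0.875² = 2.4053 mm².
L = V/A = 343636.4/2.4053 = 142866.34 mm → 142.87 m.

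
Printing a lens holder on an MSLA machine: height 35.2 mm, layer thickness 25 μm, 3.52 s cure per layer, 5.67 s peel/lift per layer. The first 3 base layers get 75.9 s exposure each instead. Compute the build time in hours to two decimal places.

3.65 hours

Number of layers: 35.2 / 0.025 → 1408 (rounded up).
Burn-in layers = 3 × (75.9 + 5.67), so 244.71 s.
Regular layers: 1405 × (3.52 + 5.67) → 12911.95 s.
Total = 244.71 + 12911.95 = 13156.66 s = 3.65 hours.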